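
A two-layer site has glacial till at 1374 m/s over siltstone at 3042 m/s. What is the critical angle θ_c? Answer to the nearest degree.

At critical incidence the refracted ray runs along the interface (θ₂ = 90°), so sin θ_c = V₁/V₂.
θ_c = arcsin(1374/3042) = arcsin 0.4517 = 26.85°.

27°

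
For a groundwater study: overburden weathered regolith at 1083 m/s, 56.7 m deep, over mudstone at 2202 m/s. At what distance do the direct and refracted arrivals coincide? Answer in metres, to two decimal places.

θ_c = arcsin(1083/2202) = 29.46°, so cos θ_c = 0.8707 and tᵢ = 2h cos θ_c/V₁ = 0.0912 s.
At crossover x/V₁ = x/V₂ + tᵢ ⇒ x = tᵢ/(1/V₁ − 1/V₂) = 0.09117/(9.2336e-04 − 4.5413e-04) = 194.30 m.

194.30 m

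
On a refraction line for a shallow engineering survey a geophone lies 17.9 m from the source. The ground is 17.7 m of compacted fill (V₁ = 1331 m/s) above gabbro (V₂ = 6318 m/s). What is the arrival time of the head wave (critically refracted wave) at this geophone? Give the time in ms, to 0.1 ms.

θ_c = arcsin(V₁/V₂) = arcsin(1331/6318) = 12.16°, cos θ_c = 0.9776.
Intercept time tᵢ = 2h cos θ_c / V₁ = 2·17.7·0.9776/1331 = 0.02600 s.
t = x/V₂ + tᵢ = 17.9/6318 + 0.02600 = 0.02883 s.

28.8 ms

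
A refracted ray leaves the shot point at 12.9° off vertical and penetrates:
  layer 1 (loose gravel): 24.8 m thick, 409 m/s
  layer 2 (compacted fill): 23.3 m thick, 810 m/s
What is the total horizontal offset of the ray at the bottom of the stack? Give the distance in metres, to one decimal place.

17.2 m

p = sin θ₁/V₁ = sin 12.9°/409 = 5.4584e-04 s/m is conserved through the stack.
Layer 1: θ = 12.90°; offset = 24.8·tan 12.90° = 5.680 m.
Layer 2: sin θ = p·810 = 0.4421 → θ = 26.24°; offset = 23.3·tan 26.24° = 11.485 m.
Summing the layer offsets gives 17.165 m.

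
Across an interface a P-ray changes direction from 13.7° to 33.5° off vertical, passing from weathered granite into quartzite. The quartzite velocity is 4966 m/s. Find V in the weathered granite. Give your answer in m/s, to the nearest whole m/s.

2131 m/s

sin 13.7° = 0.2368; sin 33.5° = 0.5519.
V₁ = V₂·(sin θ₁/sin θ₂) = 4966·(0.2368/0.5519) = 2130.93 m/s.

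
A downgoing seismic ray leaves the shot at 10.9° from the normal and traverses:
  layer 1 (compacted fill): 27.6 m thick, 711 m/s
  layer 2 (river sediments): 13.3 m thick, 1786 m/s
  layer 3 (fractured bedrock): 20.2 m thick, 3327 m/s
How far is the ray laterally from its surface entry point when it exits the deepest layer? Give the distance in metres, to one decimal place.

50.9 m

Apply Snell's law at each interface; in layer i the horizontal offset is hᵢ·tan θᵢ.
Layer 1: θ = 10.90°; offset = 27.6·tan 10.90° = 5.315 m.
Layer 2: sin θ = 1786·sin 10.9°/711 = 0.4750, θ = 28.36°; offset = 13.3·tan 28.36° = 7.179 m.
Layer 3: sin θ = 3327·sin 10.9°/711 = 0.8848, θ = 62.23°; offset = 20.2·tan 62.23° = 38.364 m.
Total horizontal offset = 50.858 m.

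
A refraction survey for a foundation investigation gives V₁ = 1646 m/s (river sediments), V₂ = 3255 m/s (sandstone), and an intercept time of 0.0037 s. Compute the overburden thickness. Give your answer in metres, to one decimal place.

3.5 m

h = tᵢ·V₁·V₂ / (2·√(V₂²−V₁²)).
√(V₂²−V₁²) = √(3255² − 1646²) = 2808.2 m/s.
h = 0.0037 s × 1646 × 3255 / (2 × 2808.2) = 3.53 m.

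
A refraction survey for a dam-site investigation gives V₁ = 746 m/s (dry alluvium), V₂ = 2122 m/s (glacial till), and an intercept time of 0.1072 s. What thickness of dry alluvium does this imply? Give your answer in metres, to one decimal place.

42.7 m

θ_c = arcsin(746/2122) = 20.58°; cos θ_c = 0.9362.
tᵢ = 2h cos θ_c/V₁ ⇒ h = tᵢ·V₁/(2 cos θ_c) = 0.1072·746/(2·0.9362) = 42.71 m.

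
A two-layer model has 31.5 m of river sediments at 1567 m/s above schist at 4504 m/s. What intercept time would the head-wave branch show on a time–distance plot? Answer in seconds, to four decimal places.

0.0377 s

tᵢ = 2h·√(V₂²−V₁²)/(V₁V₂).
√(V₂²−V₁²) = √(4504²−1567²) = 4222.6 m/s.
tᵢ = 2·31.5·4222.6/(1567·4504) = 0.03769 s.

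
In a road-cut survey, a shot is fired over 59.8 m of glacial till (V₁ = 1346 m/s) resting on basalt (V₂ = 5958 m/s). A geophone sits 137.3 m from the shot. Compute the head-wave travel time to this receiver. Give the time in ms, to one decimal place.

θ_c = arcsin(V₁/V₂) = arcsin(1346/5958) = 13.06°, cos θ_c = 0.9741.
Intercept time tᵢ = 2h cos θ_c / V₁ = 2·59.8·0.9741/1346 = 0.08656 s.
t = x/V₂ + tᵢ = 137.3/5958 + 0.08656 = 0.10960 s.

109.6 ms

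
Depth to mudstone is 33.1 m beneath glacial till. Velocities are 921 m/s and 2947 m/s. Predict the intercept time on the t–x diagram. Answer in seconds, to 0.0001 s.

θ_c = arcsin(V₁/V₂) = arcsin(921/2947) = 18.21°; cos θ_c = 0.9499.
tᵢ = 2h·cos θ_c / V₁ = 2·33.1·0.9499 / 921 = 0.06828 s.

0.0683 s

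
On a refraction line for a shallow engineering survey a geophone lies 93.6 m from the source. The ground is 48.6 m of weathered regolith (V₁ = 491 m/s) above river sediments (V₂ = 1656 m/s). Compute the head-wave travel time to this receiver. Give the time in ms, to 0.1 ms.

t = x/V₂ + 2h·√(V₂²−V₁²)/(V₁V₂).
√(V₂²−V₁²) = √(1656²−491²) = 1581.5 m/s; delay term = 2·48.6·1581.5/(491·1656) = 0.18906 s.
t = 93.6/1656 + 0.18906 = 0.24558 s.

245.6 ms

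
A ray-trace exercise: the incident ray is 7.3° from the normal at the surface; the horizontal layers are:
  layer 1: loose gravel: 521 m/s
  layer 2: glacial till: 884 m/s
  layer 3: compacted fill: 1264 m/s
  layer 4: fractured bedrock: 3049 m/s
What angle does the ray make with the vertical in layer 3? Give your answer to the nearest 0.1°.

18.0°

Ray parameter p = sin 7.3° / 521 = 2.4389e-04 s/m.
sin θ_3 = p·V_3 = 2.4389e-04 × 1264 = 0.3083.
θ_3 = 17.96° from the vertical.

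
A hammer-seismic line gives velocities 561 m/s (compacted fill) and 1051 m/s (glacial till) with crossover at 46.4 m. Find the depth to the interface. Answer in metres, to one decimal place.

h = (x_cross/2)·√((V₂−V₁)/(V₂+V₁)).
(V₂−V₁)/(V₂+V₁) = (1051−561)/(1051+561) = 0.3040; √ = 0.5513.
h = (46.4/2)·0.5513 = 12.79 m.

12.8 m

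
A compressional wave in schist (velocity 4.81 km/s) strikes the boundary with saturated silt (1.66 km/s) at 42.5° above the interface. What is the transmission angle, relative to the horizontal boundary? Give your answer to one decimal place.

75.3°

Angle from the normal: 90° − 42.5° = 47.5°.
Snell's law: sin θ₂ = (V₂/V₁)·sin θ₁ = (1.66/4.81)·sin 47.5° = 0.2544.
θ₂ = sin⁻¹(0.2544) = 14.74° (from vertical).
From the interface: 90° − 14.74° = 75.26°.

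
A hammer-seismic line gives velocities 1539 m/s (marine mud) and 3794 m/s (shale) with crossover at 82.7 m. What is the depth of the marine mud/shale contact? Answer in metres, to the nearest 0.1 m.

h = (x_cross/2)·√((V₂−V₁)/(V₂+V₁)).
(V₂−V₁)/(V₂+V₁) = (3794−1539)/(3794+1539) = 0.4228; √ = 0.6503.
h = (82.7/2)·0.6503 = 26.89 m.

26.9 m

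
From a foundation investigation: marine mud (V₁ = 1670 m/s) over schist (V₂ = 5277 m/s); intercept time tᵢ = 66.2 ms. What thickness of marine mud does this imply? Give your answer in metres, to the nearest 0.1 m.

θ_c = arcsin(1670/5277) = 18.45°; cos θ_c = 0.9486.
tᵢ = 2h cos θ_c/V₁ ⇒ h = tᵢ·V₁/(2 cos θ_c) = 0.0662·1670/(2·0.9486) = 58.27 m.

58.3 m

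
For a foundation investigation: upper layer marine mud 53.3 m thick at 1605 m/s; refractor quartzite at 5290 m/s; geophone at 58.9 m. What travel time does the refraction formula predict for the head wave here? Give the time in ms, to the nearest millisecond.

t = x/V₂ + 2h·√(V₂²−V₁²)/(V₁V₂).
√(V₂²−V₁²) = √(5290²−1605²) = 5040.6 m/s; delay term = 2·53.3·5040.6/(1605·5290) = 0.06329 s.
t = 58.9/5290 + 0.06329 = 0.07442 s.

74 ms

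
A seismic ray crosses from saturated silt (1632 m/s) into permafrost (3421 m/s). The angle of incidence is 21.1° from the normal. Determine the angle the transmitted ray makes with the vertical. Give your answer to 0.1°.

Snell's law: sin θ₂ = (V₂/V₁)·sin θ₁ = (3421/1632)·sin 21.1° = 0.7546.
θ₂ = arcsin 0.7546 = 48.99° from the normal.

49.0°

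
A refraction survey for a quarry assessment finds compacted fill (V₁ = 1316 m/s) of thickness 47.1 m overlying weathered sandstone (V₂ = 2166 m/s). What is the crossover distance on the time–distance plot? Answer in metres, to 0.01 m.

θ_c = arcsin(1316/2166) = 37.41°, so cos θ_c = 0.7943 and tᵢ = 2h cos θ_c/V₁ = 0.0569 s.
At crossover x/V₁ = x/V₂ + tᵢ ⇒ x = tᵢ/(1/V₁ − 1/V₂) = 0.05685/(7.5988e-04 − 4.6168e-04) = 190.66 m.

190.66 m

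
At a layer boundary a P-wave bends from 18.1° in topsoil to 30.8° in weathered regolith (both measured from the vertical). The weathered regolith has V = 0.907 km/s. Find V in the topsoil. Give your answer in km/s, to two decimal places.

0.55 km/s

sin 18.1° = 0.3107; sin 30.8° = 0.5120.
V₁ = V₂·(sin θ₁/sin θ₂) = 0.907·(0.3107/0.5120) = 0.55 km/s.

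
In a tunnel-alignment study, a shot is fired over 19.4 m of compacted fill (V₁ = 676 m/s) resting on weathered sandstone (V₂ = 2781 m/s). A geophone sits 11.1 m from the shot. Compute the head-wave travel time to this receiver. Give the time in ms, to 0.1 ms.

t = x/V₂ + 2h·√(V₂²−V₁²)/(V₁V₂).
√(V₂²−V₁²) = √(2781²−676²) = 2697.6 m/s; delay term = 2·19.4·2697.6/(676·2781) = 0.05567 s.
t = 11.1/2781 + 0.05567 = 0.05967 s.

59.7 ms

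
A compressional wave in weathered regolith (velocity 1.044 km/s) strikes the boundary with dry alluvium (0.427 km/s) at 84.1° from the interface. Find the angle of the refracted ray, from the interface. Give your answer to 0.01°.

Angle from the normal: 90° − 84.1° = 5.9°.
sin θ₁/V₁ = sin θ₂/V₂ ⇒ sin θ₂ = 0.427·sin 5.9°/1.044 = 0.427·0.1028/1.044 = 0.0420.
θ₂ = arcsin 0.0420 = 2.41° from the normal.
From the interface: 90° − 2.41° = 87.59°.

87.59°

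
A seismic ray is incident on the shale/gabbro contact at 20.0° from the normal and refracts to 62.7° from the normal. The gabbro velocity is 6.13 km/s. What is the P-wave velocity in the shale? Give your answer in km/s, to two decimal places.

sin 20.0° = 0.3420; sin 62.7° = 0.8886.
V₁ = V₂·(sin θ₁/sin θ₂) = 6.13·(0.3420/0.8886) = 2.36 km/s.

2.36 km/s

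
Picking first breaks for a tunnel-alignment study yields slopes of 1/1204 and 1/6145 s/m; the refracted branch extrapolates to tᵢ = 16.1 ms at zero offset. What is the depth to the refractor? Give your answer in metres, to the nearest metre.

10 m

h = tᵢ·V₁·V₂ / (2·√(V₂²−V₁²)).
√(V₂²−V₁²) = √(6145² − 1204²) = 6025.9 m/s.
h = 0.0161 s × 1204 × 6145 / (2 × 6025.9) = 9.88 m.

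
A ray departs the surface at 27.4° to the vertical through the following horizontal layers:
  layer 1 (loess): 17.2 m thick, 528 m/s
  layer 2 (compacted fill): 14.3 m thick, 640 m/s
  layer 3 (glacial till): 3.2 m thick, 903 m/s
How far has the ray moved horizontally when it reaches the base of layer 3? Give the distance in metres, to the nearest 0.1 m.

22.6 m

p = sin θ₁/V₁ = sin 27.4°/528 = 8.7159e-04 s/m is conserved through the stack.
Layer 1: θ = 27.40°; offset = 17.2·tan 27.40° = 8.916 m.
Layer 2: sin θ = p·640 = 0.5578 → θ = 33.91°; offset = 14.3·tan 33.91° = 9.611 m.
Layer 3: sin θ = p·903 = 0.7870 → θ = 51.91°; offset = 3.2·tan 51.91° = 4.083 m.
Σ offsets = 22.609 m.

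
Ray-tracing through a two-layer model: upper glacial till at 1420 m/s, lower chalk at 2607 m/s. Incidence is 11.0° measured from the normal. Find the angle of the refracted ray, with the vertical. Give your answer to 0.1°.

20.5°

Snell's law: sin θ₂ = (V₂/V₁)·sin θ₁ = (2607/1420)·sin 11.0° = 0.3503.
θ₂ = arcsin 0.3503 = 20.51° from the normal.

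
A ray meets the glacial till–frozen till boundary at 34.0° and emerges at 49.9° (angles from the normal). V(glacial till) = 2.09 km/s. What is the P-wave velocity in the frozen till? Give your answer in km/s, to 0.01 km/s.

Snell's law: sin 34.0°/V₁ = sin 49.9°/V₂.
V₂ = V₁·sin 49.9°/sin 34.0° = 2.09 × 1.3679 = 2.86 km/s.

2.86 km/s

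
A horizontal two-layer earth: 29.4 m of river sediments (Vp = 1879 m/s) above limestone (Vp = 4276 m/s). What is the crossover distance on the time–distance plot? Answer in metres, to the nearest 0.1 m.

x_cross = 2h·√((V₂+V₁)/(V₂−V₁)).
(V₂+V₁)/(V₂−V₁) = (4276+1879)/(4276−1879) = 2.5678; √ = 1.6024.
x_cross = 2·29.4·1.6024 = 94.22 m.

94.2 m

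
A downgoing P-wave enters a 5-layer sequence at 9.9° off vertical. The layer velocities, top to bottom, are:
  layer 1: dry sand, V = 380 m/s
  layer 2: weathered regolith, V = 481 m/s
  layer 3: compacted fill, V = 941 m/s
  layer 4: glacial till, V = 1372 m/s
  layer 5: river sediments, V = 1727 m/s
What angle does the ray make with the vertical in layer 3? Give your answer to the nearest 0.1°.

Snell's law across each interface conserves sin θ / V, so sin θ_3 = V_3·sin θ₁/V₁.
sin θ_3 = 941 × sin 9.9° / 380 = 0.4258.
θ_3 = arcsin 0.4258 = 25.20°.

25.2°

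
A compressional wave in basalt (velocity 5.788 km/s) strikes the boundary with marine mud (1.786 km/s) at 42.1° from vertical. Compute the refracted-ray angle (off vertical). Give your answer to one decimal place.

11.9°

Snell's law: sin θ₂ = (V₂/V₁)·sin θ₁ = (1.786/5.788)·sin 42.1° = 0.2069.
θ₂ = arcsin 0.2069 = 11.94° from the normal.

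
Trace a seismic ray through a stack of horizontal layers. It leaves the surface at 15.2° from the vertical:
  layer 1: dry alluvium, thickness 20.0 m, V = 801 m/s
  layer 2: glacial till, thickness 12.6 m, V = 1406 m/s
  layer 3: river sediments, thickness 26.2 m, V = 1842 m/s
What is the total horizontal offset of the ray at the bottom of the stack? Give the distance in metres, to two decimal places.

Ray parameter p = sin 15.2° / 801 m/s = 3.2733e-04 s/m.
Layer 1: θ = 15.20°; offset = 20.0·tan 15.20° = 5.4339 m.
Layer 2: sin θ = p·1406 = 0.4602 → θ = 27.40°; offset = 12.6·tan 27.40° = 6.5316 m.
Layer 3: sin θ = p·1842 = 0.6029 → θ = 37.08°; offset = 26.2·tan 37.08° = 19.8009 m.
Total horizontal offset = 31.7664 m.

31.77 m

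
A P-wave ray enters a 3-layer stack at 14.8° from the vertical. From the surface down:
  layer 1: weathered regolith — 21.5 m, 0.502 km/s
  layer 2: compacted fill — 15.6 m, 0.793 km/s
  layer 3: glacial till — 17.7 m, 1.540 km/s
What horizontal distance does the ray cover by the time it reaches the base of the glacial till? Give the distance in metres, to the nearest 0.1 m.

34.9 m

Apply Snell's law at each interface; in layer i the horizontal offset is hᵢ·tan θᵢ.
Layer 1: θ = 14.80°; offset = 21.5·tan 14.80° = 5.681 m.
Layer 2: sin θ = 0.793·sin 14.8°/0.502 = 0.4035, θ = 23.80°; offset = 15.6·tan 23.80° = 6.880 m.
Layer 3: sin θ = 1.540·sin 14.8°/0.502 = 0.7836, θ = 51.59°; offset = 17.7·tan 51.59° = 22.328 m.
Total horizontal offset = 34.888 m.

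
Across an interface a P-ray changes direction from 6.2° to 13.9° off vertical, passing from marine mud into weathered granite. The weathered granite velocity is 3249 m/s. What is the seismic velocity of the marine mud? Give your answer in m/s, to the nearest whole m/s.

1461 m/s

sin 6.2° = 0.1080; sin 13.9° = 0.2402.
V₁ = V₂·(sin θ₁/sin θ₂) = 3249·(0.1080/0.2402) = 1460.65 m/s.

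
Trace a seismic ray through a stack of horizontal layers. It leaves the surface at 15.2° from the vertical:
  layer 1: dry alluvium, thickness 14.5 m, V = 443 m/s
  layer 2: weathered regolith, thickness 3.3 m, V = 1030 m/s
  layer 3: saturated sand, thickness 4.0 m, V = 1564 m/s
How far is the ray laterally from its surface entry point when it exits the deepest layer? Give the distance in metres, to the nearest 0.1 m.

16.3 m

Apply Snell's law at each interface; in layer i the horizontal offset is hᵢ·tan θᵢ.
Layer 1: θ = 15.20°; offset = 14.5·tan 15.20° = 3.940 m.
Layer 2: sin θ = 1030·sin 15.2°/443 = 0.6096, θ = 37.56°; offset = 3.3·tan 37.56° = 2.538 m.
Layer 3: sin θ = 1564·sin 15.2°/443 = 0.9257, θ = 67.77°; offset = 4.0·tan 67.77° = 9.786 m.
Summing the layer offsets gives 16.263 m.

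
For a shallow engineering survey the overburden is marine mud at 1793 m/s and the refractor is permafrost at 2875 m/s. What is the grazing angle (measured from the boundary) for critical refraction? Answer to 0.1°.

51.4°

At critical incidence the refracted ray runs along the interface (θ₂ = 90°), so sin θ_c = V₁/V₂.
θ_c = arcsin(1793/2875) = arcsin 0.6237 = 38.58°.
Measured from the interface: 90° − 38.58° = 51.42°.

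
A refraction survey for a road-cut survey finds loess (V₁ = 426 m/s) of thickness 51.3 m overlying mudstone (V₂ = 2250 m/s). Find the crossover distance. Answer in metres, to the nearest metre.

124 m

x_cross = 2h·√((V₂+V₁)/(V₂−V₁)).
(V₂+V₁)/(V₂−V₁) = (2250+426)/(2250−426) = 1.4671; √ = 1.2112.
x_cross = 2·51.3·1.2112 = 124.27 m.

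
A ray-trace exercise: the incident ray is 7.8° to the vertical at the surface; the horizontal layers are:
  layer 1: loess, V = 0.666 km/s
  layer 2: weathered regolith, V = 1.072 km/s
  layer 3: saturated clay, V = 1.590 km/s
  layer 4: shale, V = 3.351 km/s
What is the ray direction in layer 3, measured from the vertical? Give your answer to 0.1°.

Snell's law across each interface conserves sin θ / V, so sin θ_3 = V_3·sin θ₁/V₁.
sin θ_3 = 1.590 × sin 7.8° / 0.666 = 0.3240.
θ_3 = 18.91° from the vertical.

18.9°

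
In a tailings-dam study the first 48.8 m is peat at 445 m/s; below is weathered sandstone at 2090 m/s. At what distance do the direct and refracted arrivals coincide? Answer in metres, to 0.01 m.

121.16 m

x_cross = 2h·√((V₂+V₁)/(V₂−V₁)).
(V₂+V₁)/(V₂−V₁) = (2090+445)/(2090−445) = 1.5410; √ = 1.2414.
x_cross = 2·48.8·1.2414 = 121.16 m.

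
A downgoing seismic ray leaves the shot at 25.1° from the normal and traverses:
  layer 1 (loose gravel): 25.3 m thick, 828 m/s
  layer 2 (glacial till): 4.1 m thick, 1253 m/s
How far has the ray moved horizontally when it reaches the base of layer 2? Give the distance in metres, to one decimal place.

p = sin θ₁/V₁ = sin 25.1°/828 = 5.1232e-04 s/m is conserved through the stack.
Layer 1: θ = 25.10°; offset = 25.3·tan 25.10° = 11.851 m.
Layer 2: sin θ = p·1253 = 0.6419 → θ = 39.94°; offset = 4.1·tan 39.94° = 3.433 m.
Summing the layer offsets gives 15.284 m.

15.3 m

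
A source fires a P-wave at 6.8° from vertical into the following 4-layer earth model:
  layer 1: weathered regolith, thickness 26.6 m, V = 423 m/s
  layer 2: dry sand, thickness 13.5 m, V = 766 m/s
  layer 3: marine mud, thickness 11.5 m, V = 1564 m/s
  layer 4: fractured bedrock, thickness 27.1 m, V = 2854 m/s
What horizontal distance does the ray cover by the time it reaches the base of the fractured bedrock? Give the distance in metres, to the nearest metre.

48 m

p = sin θ₁/V₁ = sin 6.8°/423 = 2.7991e-04 s/m is conserved through the stack.
Layer 1: θ = 6.80°; offset = 26.6·tan 6.80° = 3.172 m.
Layer 2: sin θ = p·766 = 0.2144 → θ = 12.38°; offset = 13.5·tan 12.38° = 2.964 m.
Layer 3: sin θ = p·1564 = 0.4378 → θ = 25.96°; offset = 11.5·tan 25.96° = 5.600 m.
Layer 4: sin θ = p·2854 = 0.7989 → θ = 53.02°; offset = 27.1·tan 53.02° = 35.993 m.
Summing the layer offsets gives 47.728 m.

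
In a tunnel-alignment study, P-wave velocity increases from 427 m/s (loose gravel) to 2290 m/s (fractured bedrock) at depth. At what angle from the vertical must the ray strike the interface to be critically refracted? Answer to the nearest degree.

Critical incidence: sin θ_c = V₁/V₂ = 427/2290 = 0.1865.
θ_c = arcsin 0.1865 = 10.75°.

11°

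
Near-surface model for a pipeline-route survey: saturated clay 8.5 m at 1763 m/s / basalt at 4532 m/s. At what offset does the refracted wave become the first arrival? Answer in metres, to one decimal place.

x_cross = 2h·√((V₂+V₁)/(V₂−V₁)).
(V₂+V₁)/(V₂−V₁) = (4532+1763)/(4532−1763) = 2.2734; √ = 1.5078.
x_cross = 2·8.5·1.5078 = 25.63 m.

25.6 m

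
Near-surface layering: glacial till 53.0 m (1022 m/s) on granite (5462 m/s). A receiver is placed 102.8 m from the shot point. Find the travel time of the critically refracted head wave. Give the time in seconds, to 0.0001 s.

t = x/V₂ + 2h·√(V₂²−V₁²)/(V₁V₂).
√(V₂²−V₁²) = √(5462²−1022²) = 5365.5 m/s; delay term = 2·53.0·5365.5/(1022·5462) = 0.10189 s.
t = 102.8/5462 + 0.10189 = 0.12071 s.

0.1207 s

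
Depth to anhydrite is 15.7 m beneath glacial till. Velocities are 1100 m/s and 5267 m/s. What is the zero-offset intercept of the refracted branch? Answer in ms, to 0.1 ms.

27.9 ms

tᵢ = 2h·√(V₂²−V₁²)/(V₁V₂).
√(V₂²−V₁²) = √(5267²−1100²) = 5150.9 m/s.
tᵢ = 2·15.7·5150.9/(1100·5267) = 0.02792 s.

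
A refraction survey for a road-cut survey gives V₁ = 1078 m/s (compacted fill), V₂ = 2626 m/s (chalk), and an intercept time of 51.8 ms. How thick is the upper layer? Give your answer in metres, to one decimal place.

30.6 m

h = tᵢ·V₁·V₂ / (2·√(V₂²−V₁²)).
√(V₂²−V₁²) = √(2626² − 1078²) = 2394.5 m/s.
h = 0.0518 s × 1078 × 2626 / (2 × 2394.5) = 30.62 m.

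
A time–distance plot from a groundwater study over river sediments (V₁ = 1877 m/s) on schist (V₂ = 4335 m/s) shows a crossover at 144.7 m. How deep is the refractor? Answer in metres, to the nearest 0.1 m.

45.5 m

h = (x_cross/2)·√((V₂−V₁)/(V₂+V₁)).
(V₂−V₁)/(V₂+V₁) = (4335−1877)/(4335+1877) = 0.3957; √ = 0.6290.
h = (144.7/2)·0.6290 = 45.51 m.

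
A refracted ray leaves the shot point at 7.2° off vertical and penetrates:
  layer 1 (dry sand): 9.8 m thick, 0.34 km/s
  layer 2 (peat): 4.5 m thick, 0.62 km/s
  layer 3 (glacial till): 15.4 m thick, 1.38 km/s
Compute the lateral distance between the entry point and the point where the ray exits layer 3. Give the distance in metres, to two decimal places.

11.39 m

Ray parameter p = sin 7.2° / 0.34 km/s = 3.6863e-01 s/km.
Layer 1: θ = 7.20°; offset = 9.8·tan 7.20° = 1.2380 m.
Layer 2: sin θ = p·0.62 = 0.2285 → θ = 13.21°; offset = 4.5·tan 13.21° = 1.0564 m.
Layer 3: sin θ = p·1.38 = 0.5087 → θ = 30.58°; offset = 15.4·tan 30.58° = 9.0994 m.
Σ offsets = 11.3939 m.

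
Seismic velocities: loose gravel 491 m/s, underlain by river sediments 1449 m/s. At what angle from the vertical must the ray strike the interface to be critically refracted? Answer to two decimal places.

At critical incidence the refracted ray runs along the interface (θ₂ = 90°), so sin θ_c = V₁/V₂.
θ_c = arcsin(491/1449) = arcsin 0.3389 = 19.81°.

19.81°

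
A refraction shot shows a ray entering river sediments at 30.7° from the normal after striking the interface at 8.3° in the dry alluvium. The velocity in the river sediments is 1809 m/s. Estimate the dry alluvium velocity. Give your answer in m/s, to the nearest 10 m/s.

510 m/s

Snell's law: sin 8.3°/V₁ = sin 30.7°/V₂.
V₁ = V₂·sin 8.3°/sin 30.7° = 1809 × 0.2828 = 511.50 m/s.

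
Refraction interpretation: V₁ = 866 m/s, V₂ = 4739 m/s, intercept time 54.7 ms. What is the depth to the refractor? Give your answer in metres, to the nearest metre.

24 m

θ_c = arcsin(866/4739) = 10.53°; cos θ_c = 0.9832.
tᵢ = 2h cos θ_c/V₁ ⇒ h = tᵢ·V₁/(2 cos θ_c) = 0.0547·866/(2·0.9832) = 24.09 m.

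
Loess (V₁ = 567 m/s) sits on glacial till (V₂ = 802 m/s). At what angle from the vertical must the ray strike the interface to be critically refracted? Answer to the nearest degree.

At critical incidence the refracted ray runs along the interface (θ₂ = 90°), so sin θ_c = V₁/V₂.
θ_c = arcsin(567/802) = arcsin 0.7070 = 44.99°.

45°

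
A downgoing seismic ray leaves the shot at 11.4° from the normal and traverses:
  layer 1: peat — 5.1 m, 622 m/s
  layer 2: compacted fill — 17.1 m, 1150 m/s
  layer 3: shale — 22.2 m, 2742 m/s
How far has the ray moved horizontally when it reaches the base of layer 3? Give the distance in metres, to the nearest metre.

47 m

Ray parameter p = sin 11.4° / 622 m/s = 3.1778e-04 s/m.
Layer 1: θ = 11.40°; offset = 5.1·tan 11.40° = 1.028 m.
Layer 2: sin θ = p·1150 = 0.3654 → θ = 21.43°; offset = 17.1·tan 21.43° = 6.713 m.
Layer 3: sin θ = p·2742 = 0.8713 → θ = 60.62°; offset = 22.2·tan 60.62° = 39.423 m.
Σ offsets = 47.165 m.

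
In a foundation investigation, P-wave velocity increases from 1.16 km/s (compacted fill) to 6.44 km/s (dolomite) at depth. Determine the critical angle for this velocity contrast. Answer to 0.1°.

10.4°

Critical incidence: sin θ_c = V₁/V₂ = 1.16/6.44 = 0.1801.
θ_c = arcsin 0.1801 = 10.38°.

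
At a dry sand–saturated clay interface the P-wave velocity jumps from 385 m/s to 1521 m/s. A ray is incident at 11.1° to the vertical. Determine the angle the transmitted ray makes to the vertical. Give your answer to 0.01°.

Snell's law: sin θ₂ = (V₂/V₁)·sin θ₁ = (1521/385)·sin 11.1° = 0.7606.
θ₂ = arcsin 0.7606 = 49.52° from the normal.

49.52°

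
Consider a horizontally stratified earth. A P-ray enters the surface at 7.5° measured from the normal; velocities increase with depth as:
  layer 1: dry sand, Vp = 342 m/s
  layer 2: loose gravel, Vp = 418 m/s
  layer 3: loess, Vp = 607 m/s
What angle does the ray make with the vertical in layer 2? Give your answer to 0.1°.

Snell's law across each interface conserves sin θ / V, so sin θ_2 = V_2·sin θ₁/V₁.
sin θ_2 = 418 × sin 7.5° / 342 = 0.1595.
θ_2 = 9.18° from the vertical.

9.2°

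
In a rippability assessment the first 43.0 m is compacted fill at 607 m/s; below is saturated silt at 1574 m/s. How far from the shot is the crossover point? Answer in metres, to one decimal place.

θ_c = arcsin(607/1574) = 22.68°, so cos θ_c = 0.9226 and tᵢ = 2h cos θ_c/V₁ = 0.1307 s.
At crossover x/V₁ = x/V₂ + tᵢ ⇒ x = tᵢ/(1/V₁ − 1/V₂) = 0.13072/(1.6474e-03 − 6.3532e-04) = 129.16 m.

129.2 m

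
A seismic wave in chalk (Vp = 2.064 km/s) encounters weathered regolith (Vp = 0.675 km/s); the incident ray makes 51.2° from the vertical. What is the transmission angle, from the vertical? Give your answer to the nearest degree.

sin θ₁/V₁ = sin θ₂/V₂ ⇒ sin θ₂ = 0.675·sin 51.2°/2.064 = 0.675·0.7793/2.064 = 0.2549.
θ₂ = sin⁻¹(0.2549) = 14.77° (from vertical).

15°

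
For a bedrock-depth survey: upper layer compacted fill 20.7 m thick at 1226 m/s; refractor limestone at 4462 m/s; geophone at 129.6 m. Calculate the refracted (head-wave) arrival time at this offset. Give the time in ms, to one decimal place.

θ_c = arcsin(V₁/V₂) = arcsin(1226/4462) = 15.95°, cos θ_c = 0.9615.
Intercept time tᵢ = 2h cos θ_c / V₁ = 2·20.7·0.9615/1226 = 0.03247 s.
t = x/V₂ + tᵢ = 129.6/4462 + 0.03247 = 0.06151 s.

61.5 ms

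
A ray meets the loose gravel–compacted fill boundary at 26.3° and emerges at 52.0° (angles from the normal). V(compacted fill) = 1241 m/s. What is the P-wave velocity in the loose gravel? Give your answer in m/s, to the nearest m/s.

698 m/s

Snell's law: sin 26.3°/V₁ = sin 52.0°/V₂.
V₁ = V₂·sin 26.3°/sin 52.0° = 1241 × 0.5623 = 697.77 m/s.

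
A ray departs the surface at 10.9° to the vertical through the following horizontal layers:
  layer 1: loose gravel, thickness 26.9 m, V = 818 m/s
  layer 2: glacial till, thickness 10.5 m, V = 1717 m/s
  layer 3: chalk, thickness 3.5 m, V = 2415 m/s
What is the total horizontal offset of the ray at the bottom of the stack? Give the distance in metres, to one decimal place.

p = sin θ₁/V₁ = sin 10.9°/818 = 2.3117e-04 s/m is conserved through the stack.
Layer 1: θ = 10.90°; offset = 26.9·tan 10.90° = 5.180 m.
Layer 2: sin θ = p·1717 = 0.3969 → θ = 23.39°; offset = 10.5·tan 23.39° = 4.541 m.
Layer 3: sin θ = p·2415 = 0.5583 → θ = 33.94°; offset = 3.5·tan 33.94° = 2.355 m.
Total horizontal offset = 12.076 m.

12.1 m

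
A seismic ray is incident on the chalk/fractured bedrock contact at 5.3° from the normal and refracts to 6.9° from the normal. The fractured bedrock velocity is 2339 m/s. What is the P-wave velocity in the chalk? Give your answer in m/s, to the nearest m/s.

sin 5.3° = 0.0924; sin 6.9° = 0.1201.
V₁ = V₂·(sin θ₁/sin θ₂) = 2339·(0.0924/0.1201) = 1798.41 m/s.

1798 m/s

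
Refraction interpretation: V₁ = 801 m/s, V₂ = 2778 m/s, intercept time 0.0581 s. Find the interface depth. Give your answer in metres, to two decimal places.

θ_c = arcsin(801/2778) = 16.76°; cos θ_c = 0.9575.
tᵢ = 2h cos θ_c/V₁ ⇒ h = tᵢ·V₁/(2 cos θ_c) = 0.0581·801/(2·0.9575) = 24.30 m.

24.30 m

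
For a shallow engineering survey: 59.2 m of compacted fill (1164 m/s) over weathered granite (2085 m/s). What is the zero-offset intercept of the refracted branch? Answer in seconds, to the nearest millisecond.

0.084 s

tᵢ = 2h·√(V₂²−V₁²)/(V₁V₂).
√(V₂²−V₁²) = √(2085²−1164²) = 1729.8 m/s.
tᵢ = 2·59.2·1729.8/(1164·2085) = 0.08439 s.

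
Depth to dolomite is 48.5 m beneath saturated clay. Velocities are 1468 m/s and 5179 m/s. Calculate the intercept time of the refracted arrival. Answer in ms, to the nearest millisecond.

63 ms

θ_c = arcsin(V₁/V₂) = arcsin(1468/5179) = 16.47°; cos θ_c = 0.9590.
tᵢ = 2h·cos θ_c / V₁ = 2·48.5·0.9590 / 1468 = 0.06337 s.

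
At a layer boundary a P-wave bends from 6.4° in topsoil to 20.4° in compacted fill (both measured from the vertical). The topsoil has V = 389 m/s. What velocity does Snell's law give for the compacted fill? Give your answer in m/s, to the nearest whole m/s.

Snell's law: sin 6.4°/V₁ = sin 20.4°/V₂.
V₂ = V₁·sin 20.4°/sin 6.4° = 389 × 3.1271 = 1216.43 m/s.

1216 m/s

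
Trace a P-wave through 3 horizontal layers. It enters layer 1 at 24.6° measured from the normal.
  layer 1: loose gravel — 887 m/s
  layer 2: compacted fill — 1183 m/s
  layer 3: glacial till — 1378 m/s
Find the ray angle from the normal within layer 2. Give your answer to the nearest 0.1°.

33.7°

Ray parameter p = sin 24.6° / 887 = 4.6931e-04 s/m.
sin θ_2 = p·V_2 = 4.6931e-04 × 1183 = 0.5552.
θ_2 = 33.72° from the vertical.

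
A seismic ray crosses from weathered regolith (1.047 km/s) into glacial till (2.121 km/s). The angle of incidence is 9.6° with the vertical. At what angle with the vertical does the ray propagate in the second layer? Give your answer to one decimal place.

19.7°

Snell's law: sin θ₂ = (V₂/V₁)·sin θ₁ = (2.121/1.047)·sin 9.6° = 0.3378.
θ₂ = sin⁻¹(0.3378) = 19.75° (from vertical).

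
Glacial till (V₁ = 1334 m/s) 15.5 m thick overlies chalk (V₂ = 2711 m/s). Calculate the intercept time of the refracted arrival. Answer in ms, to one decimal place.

20.2 ms

θ_c = arcsin(V₁/V₂) = arcsin(1334/2711) = 29.48°; cos θ_c = 0.8706.
tᵢ = 2h·cos θ_c / V₁ = 2·15.5·0.8706 / 1334 = 0.02023 s.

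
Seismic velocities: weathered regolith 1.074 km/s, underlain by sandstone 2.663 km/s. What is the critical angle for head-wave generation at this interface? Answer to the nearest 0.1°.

23.8°

Critical incidence: sin θ_c = V₁/V₂ = 1.074/2.663 = 0.4033.
θ_c = arcsin 0.4033 = 23.78°.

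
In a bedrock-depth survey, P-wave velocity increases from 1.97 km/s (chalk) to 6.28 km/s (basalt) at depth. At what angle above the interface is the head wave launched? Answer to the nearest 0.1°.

Critical incidence: sin θ_c = V₁/V₂ = 1.97/6.28 = 0.3137.
θ_c = arcsin 0.3137 = 18.28°.
Measured from the interface: 90° − 18.28° = 71.72°.

71.7°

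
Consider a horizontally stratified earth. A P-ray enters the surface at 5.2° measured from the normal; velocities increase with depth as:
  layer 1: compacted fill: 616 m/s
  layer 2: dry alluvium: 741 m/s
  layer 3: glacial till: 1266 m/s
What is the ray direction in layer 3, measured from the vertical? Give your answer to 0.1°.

10.7°

Snell's law across each interface conserves sin θ / V, so sin θ_3 = V_3·sin θ₁/V₁.
sin θ_3 = 1266 × sin 5.2° / 616 = 0.1863.
θ_3 = 10.74° from the vertical.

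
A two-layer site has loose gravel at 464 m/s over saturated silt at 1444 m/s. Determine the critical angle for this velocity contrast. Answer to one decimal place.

18.7°

Critical incidence: sin θ_c = V₁/V₂ = 464/1444 = 0.3213.
θ_c = arcsin 0.3213 = 18.74°.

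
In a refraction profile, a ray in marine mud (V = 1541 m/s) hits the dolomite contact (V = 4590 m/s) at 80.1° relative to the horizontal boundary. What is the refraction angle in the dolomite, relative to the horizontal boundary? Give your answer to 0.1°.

59.2°

Convert to the normal: θ₁ = 90° − 80.1° = 9.9°.
sin θ₁/V₁ = sin θ₂/V₂ ⇒ sin θ₂ = 4590·sin 9.9°/1541 = 4590·0.1719/1541 = 0.5121.
θ₂ = sin⁻¹(0.5121) = 30.80° (from vertical).
From the interface: 90° − 30.80° = 59.20°.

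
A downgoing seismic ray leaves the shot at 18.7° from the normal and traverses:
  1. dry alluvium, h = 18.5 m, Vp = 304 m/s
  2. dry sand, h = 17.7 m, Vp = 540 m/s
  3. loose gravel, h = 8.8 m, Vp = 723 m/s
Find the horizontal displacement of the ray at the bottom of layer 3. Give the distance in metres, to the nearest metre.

Apply Snell's law at each interface; in layer i the horizontal offset is hᵢ·tan θᵢ.
Layer 1: θ = 18.70°; offset = 18.5·tan 18.70° = 6.262 m.
Layer 2: sin θ = 540·sin 18.7°/304 = 0.5695, θ = 34.72°; offset = 17.7·tan 34.72° = 12.263 m.
Layer 3: sin θ = 723·sin 18.7°/304 = 0.7625, θ = 49.69°; offset = 8.8·tan 49.69° = 10.371 m.
Σ offsets = 28.897 m.

29 m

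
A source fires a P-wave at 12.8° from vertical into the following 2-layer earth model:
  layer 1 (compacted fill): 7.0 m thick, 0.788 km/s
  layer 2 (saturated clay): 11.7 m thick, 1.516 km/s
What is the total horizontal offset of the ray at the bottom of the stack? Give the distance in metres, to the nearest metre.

p = sin θ₁/V₁ = sin 12.8°/0.788 = 2.8115e-01 s/km is conserved through the stack.
Layer 1: θ = 12.80°; offset = 7.0·tan 12.80° = 1.590 m.
Layer 2: sin θ = p·1.516 = 0.4262 → θ = 25.23°; offset = 11.7·tan 25.23° = 5.513 m.
Σ offsets = 7.103 m.

7 m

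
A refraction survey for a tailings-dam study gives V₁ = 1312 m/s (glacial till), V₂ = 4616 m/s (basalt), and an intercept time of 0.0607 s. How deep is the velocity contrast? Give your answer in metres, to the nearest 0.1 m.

41.5 m

θ_c = arcsin(1312/4616) = 16.51°; cos θ_c = 0.9588.
tᵢ = 2h cos θ_c/V₁ ⇒ h = tᵢ·V₁/(2 cos θ_c) = 0.0607·1312/(2·0.9588) = 41.53 m.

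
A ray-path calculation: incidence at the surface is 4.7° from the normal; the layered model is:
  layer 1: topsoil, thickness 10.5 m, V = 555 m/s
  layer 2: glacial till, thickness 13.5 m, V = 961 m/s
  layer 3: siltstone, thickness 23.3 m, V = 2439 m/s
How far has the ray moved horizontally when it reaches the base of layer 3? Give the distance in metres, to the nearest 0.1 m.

11.8 m

Apply Snell's law at each interface; in layer i the horizontal offset is hᵢ·tan θᵢ.
Layer 1: θ = 4.70°; offset = 10.5·tan 4.70° = 0.863 m.
Layer 2: sin θ = 961·sin 4.7°/555 = 0.1419, θ = 8.16°; offset = 13.5·tan 8.16° = 1.935 m.
Layer 3: sin θ = 2439·sin 4.7°/555 = 0.3601, θ = 21.11°; offset = 23.3·tan 21.11° = 8.993 m.
Total horizontal offset = 11.791 m.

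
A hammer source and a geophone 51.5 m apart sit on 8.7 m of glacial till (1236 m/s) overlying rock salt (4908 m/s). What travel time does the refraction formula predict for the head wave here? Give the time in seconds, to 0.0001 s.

0.0241 s

θ_c = arcsin(V₁/V₂) = arcsin(1236/4908) = 14.59°, cos θ_c = 0.9678.
Intercept time tᵢ = 2h cos θ_c / V₁ = 2·8.7·0.9678/1236 = 0.01362 s.
t = x/V₂ + tᵢ = 51.5/4908 + 0.01362 = 0.02412 s.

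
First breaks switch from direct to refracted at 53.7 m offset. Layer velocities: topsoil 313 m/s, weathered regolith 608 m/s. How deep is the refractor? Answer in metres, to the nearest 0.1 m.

15.2 m

h = (x_cross/2)·√((V₂−V₁)/(V₂+V₁)).
(V₂−V₁)/(V₂+V₁) = (608−313)/(608+313) = 0.3203; √ = 0.5660.
h = (53.7/2)·0.5660 = 15.20 m.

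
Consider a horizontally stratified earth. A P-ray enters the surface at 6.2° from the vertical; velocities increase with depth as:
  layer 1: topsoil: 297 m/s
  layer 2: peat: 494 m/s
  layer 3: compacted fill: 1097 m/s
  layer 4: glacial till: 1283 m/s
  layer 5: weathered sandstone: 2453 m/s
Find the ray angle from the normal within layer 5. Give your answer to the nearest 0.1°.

63.1°

Snell's law across each interface conserves sin θ / V, so sin θ_5 = V_5·sin θ₁/V₁.
sin θ_5 = 2453 × sin 6.2° / 297 = 0.8920.
θ_5 = arcsin 0.8920 = 63.12°.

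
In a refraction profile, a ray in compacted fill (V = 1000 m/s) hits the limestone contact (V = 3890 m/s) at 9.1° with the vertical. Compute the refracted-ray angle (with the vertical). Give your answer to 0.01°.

sin θ₁/V₁ = sin θ₂/V₂ ⇒ sin θ₂ = 3890·sin 9.1°/1000 = 3890·0.1582/1000 = 0.6152.
θ₂ = arcsin 0.6152 = 37.97° from the normal.

37.97°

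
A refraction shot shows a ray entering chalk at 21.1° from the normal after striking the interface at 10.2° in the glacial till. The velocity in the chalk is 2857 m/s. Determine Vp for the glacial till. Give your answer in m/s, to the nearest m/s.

Snell's law: sin 10.2°/V₁ = sin 21.1°/V₂.
V₁ = V₂·sin 10.2°/sin 21.1° = 2857 × 0.4919 = 1405.38 m/s.

1405 m/s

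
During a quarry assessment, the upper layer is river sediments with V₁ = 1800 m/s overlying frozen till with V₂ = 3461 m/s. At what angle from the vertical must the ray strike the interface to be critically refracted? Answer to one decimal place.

Critical incidence: sin θ_c = V₁/V₂ = 1800/3461 = 0.5201.
θ_c = arcsin 0.5201 = 31.34°.

31.3°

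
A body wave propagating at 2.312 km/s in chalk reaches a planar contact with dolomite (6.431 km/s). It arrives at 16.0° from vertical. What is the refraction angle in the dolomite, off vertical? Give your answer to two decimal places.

sin θ₁/V₁ = sin θ₂/V₂ ⇒ sin θ₂ = 6.431·sin 16.0°/2.312 = 6.431·0.2756/2.312 = 0.7667.
θ₂ = sin⁻¹(0.7667) = 50.06° (from vertical).

50.06°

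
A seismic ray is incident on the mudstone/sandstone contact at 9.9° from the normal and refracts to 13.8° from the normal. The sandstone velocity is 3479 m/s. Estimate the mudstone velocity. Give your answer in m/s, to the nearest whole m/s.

Snell's law: sin 9.9°/V₁ = sin 13.8°/V₂.
V₁ = V₂·sin 9.9°/sin 13.8° = 3479 × 0.7208 = 2507.58 m/s.

2508 m/s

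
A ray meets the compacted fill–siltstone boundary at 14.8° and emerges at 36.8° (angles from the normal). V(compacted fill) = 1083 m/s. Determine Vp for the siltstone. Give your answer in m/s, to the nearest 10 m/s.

sin 14.8° = 0.2554; sin 36.8° = 0.5990.
V₂ = V₁·(sin θ₂/sin θ₁) = 1083·(0.5990/0.2554) = 2539.65 m/s.

2540 m/s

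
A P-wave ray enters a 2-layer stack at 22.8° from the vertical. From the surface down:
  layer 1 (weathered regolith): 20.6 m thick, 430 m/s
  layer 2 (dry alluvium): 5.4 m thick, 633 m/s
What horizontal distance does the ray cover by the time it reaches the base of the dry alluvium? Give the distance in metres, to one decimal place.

12.4 m

Ray parameter p = sin 22.8° / 430 m/s = 9.0120e-04 s/m.
Layer 1: θ = 22.80°; offset = 20.6·tan 22.80° = 8.659 m.
Layer 2: sin θ = p·633 = 0.5705 → θ = 34.78°; offset = 5.4·tan 34.78° = 3.751 m.
Total horizontal offset = 12.410 m.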